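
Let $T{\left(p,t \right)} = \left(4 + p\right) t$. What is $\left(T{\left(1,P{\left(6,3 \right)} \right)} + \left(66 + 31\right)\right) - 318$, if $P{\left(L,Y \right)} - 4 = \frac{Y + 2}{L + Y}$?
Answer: $- \frac{1784}{9} \approx -198.22$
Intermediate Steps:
$P{\left(L,Y \right)} = 4 + \frac{2 + Y}{L + Y}$ ($P{\left(L,Y \right)} = 4 + \frac{Y + 2}{L + Y} = 4 + \frac{2 + Y}{L + Y}$)
$T{\left(p,t \right)} = t \left(4 + p\right)$
$\left(T{\left(1,P{\left(6,3 \right)} \right)} + \left(66 + 31\right)\right) - 318 = \left(\frac{2 + 4 \cdot 6 + 5 \cdot 3}{6 + 3} \left(4 + 1\right) + \left(66 + 31\right)\right) - 318 = \left(\frac{2 + 24 + 15}{9} \cdot 5 + 97\right) - 318 = \left(\frac{1}{9} \cdot 41 \cdot 5 + 97\right) - 318 = \left(\frac{41}{9} \cdot 5 + 97\right) - 318 = \left(\frac{205}{9} + 97\right) - 318 = \frac{1078}{9} - 318 = - \frac{1784}{9}$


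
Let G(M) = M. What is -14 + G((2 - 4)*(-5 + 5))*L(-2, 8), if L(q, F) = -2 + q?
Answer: -14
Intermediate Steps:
-14 + G((2 - 4)*(-5 + 5))*L(-2, 8) = -14 + ((2 - 4)*(-5 + 5))*(-2 - 2) = -14 - 2*0*(-4) = -14 + 0*(-4) = -14 + 0 = -14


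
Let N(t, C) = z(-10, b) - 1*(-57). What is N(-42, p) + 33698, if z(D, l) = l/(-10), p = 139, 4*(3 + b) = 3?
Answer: 1350209/40 ≈ 33755.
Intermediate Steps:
b = -9/4 (b = -3 + (¼)*3 = -3 + ¾ = -9/4 ≈ -2.2500)
z(D, l) = -l/10 (z(D, l) = l*(-⅒) = -l/10)
N(t, C) = 2289/40 (N(t, C) = -⅒*(-9/4) - 1*(-57) = 9/40 + 57 = 2289/40)
N(-42, p) + 33698 = 2289/40 + 33698 = 1350209/40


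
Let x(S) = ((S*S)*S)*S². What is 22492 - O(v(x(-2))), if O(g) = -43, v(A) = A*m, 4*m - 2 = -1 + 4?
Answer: 22535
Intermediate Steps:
m = 5/4 (m = ½ + (-1 + 4)/4 = ½ + (¼)*3 = ½ + ¾ = 5/4 ≈ 1.2500)
x(S) = S⁵ (x(S) = (S²*S)*S² = S³*S² = S⁵)
v(A) = 5*A/4 (v(A) = A*(5/4) = 5*A/4)
22492 - O(v(x(-2))) = 22492 - 1*(-43) = 22492 + 43 = 22535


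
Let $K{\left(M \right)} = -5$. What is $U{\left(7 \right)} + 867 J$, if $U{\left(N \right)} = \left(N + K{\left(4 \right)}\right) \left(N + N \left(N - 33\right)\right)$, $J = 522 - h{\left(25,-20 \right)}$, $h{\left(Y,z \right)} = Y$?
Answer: $430549$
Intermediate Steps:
$J = 497$ ($J = 522 - 25 = 497$)
$U{\left(N \right)} = \left(-5 + N\right) \left(N + N \left(-33 + N\right)\right)$ ($U{\left(N \right)} = \left(N - 5\right) \left(N + N \left(N - 33\right)\right) = \left(-5 + N\right) \left(N + N \left(-33 + N\right)\right)$)
$U{\left(7 \right)} + 867 J = 7 \left(160 + 7^{2} - 259\right) + 867 \cdot 497 = 7 \left(160 + 49 - 259\right) + 430899 = 7 \left(-50\right) + 430899 = -350 + 430899 = 430549$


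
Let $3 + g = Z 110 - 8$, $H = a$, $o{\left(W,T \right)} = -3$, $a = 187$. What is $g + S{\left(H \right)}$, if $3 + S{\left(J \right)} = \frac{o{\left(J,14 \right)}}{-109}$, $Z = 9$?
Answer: $\frac{106387}{109} \approx 976.03$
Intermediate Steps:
$H = 187$
$g = 979$ ($g = -3 + \left(9 \cdot 110 - 8\right) = -3 + \left(990 - 8\right) = -3 + 982 = 979$)
$S{\left(J \right)} = - \frac{324}{109}$ ($S{\left(J \right)} = -3 - \frac{3}{-109} = -3 - - \frac{3}{109} = -3 + \frac{3}{109} = - \frac{324}{109}$)
$g + S{\left(H \right)} = 979 - \frac{324}{109} = \frac{106387}{109}$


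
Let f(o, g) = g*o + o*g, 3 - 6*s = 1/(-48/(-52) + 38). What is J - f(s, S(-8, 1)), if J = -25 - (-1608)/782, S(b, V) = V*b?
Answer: -193703/12903 ≈ -15.012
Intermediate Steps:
s = 1505/3036 (s = ½ - 1/(6*(-48/(-52) + 38)) = ½ - 1/(6*(-48*(-1/52) + 38)) = ½ - 1/(6*(12/13 + 38)) = ½ - 1/(6*506/13) = ½ - ⅙*13/506 = ½ - 13/3036 = 1505/3036 ≈ 0.49572)
f(o, g) = 2*g*o (f(o, g) = g*o + g*o = 2*g*o)
J = -8971/391 (J = -25 - (-1608)/782 = -25 - 1*(-804/391) = -25 + 804/391 = -8971/391 ≈ -22.944)
J - f(s, S(-8, 1)) = -8971/391 - 2*1*(-8)*1505/3036 = -8971/391 - 2*(-8)*1505/3036 = -8971/391 - 1*(-6020/759) = -8971/391 + 6020/759 = -193703/12903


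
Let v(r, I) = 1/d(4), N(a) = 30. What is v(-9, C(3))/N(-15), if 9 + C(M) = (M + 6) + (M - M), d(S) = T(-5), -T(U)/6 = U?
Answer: 1/900 ≈ 0.0011111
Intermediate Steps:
T(U) = -6*U
d(S) = 30 (d(S) = -6*(-5) = 30)
C(M) = -3 + M (C(M) = -9 + ((M + 6) + (M - M)) = -9 + ((6 + M) + 0) = -9 + (6 + M) = -3 + M)
v(r, I) = 1/30
v(-9, C(3))/N(-15) = (1/30)/30 = (1/30)*(1/30) = 1/900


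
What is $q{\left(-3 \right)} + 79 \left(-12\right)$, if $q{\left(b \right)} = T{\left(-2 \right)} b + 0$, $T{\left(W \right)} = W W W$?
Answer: $-924$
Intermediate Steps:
$T{\left(W \right)} = W^{3}$ ($T{\left(W \right)} = W^{2} W = W^{3}$)
$q{\left(b \right)} = - 8 b$ ($q{\left(b \right)} = \left(-2\right)^{3} b + 0 = - 8 b + 0 = - 8 b$)
$q{\left(-3 \right)} + 79 \left(-12\right) = \left(-8\right) \left(-3\right) + 79 \left(-12\right) = 24 - 948 = -924$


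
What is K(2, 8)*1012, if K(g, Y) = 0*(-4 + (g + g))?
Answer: 0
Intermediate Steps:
K(g, Y) = 0 (K(g, Y) = 0*(-4 + 2*g) = 0)
K(2, 8)*1012 = 0*1012 = 0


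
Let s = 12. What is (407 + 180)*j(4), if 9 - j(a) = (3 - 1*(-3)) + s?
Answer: -5283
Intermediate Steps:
j(a) = -9 (j(a) = 9 - ((3 - 1*(-3)) + 12) = 9 - ((3 + 3) + 12) = 9 - (6 + 12) = 9 - 1*18 = 9 - 18 = -9)
(407 + 180)*j(4) = (407 + 180)*(-9) = 587*(-9) = -5283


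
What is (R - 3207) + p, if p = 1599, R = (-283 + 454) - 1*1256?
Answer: -2693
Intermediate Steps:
R = -1085 (R = 171 - 1256 = -1085)
(R - 3207) + p = (-1085 - 3207) + 1599 = -4292 + 1599 = -2693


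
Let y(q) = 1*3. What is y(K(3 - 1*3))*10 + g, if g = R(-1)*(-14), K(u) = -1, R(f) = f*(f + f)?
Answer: 2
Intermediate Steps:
R(f) = 2*f² (R(f) = f*(2*f) = 2*f²)
g = -28 (g = (2*(-1)²)*(-14) = (2*1)*(-14) = 2*(-14) = -28)
y(q) = 3
y(K(3 - 1*3))*10 + g = 3*10 - 28 = 30 - 28 = 2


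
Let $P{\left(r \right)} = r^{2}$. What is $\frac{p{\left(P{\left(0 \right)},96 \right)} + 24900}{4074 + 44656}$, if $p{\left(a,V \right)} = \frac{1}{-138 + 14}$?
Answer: $\frac{3087599}{6042520} \approx 0.51098$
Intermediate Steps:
$p{\left(a,V \right)} = - \frac{1}{124}$ ($p{\left(a,V \right)} = \frac{1}{-124} = - \frac{1}{124}$)
$\frac{p{\left(P{\left(0 \right)},96 \right)} + 24900}{4074 + 44656} = \frac{- \frac{1}{124} + 24900}{4074 + 44656} = \frac{3087599}{124 \cdot 48730} = \frac{3087599}{124} \cdot \frac{1}{48730} = \frac{3087599}{6042520}$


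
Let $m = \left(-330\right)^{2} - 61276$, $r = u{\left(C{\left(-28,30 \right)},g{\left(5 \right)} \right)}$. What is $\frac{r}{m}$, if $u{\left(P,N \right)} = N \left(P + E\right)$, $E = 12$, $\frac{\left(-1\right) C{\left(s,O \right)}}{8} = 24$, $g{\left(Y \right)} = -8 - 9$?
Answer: $\frac{765}{11906} \approx 0.064253$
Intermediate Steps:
$g{\left(Y \right)} = -17$ ($g{\left(Y \right)} = -8 - 9 = -17$)
$C{\left(s,O \right)} = -192$ ($C{\left(s,O \right)} = \left(-8\right) 24 = -192$)
$u{\left(P,N \right)} = N \left(12 + P\right)$ ($u{\left(P,N \right)} = N \left(P + 12\right) = N \left(12 + P\right)$)
$r = 3060$ ($r = - 17 \left(12 - 192\right) = \left(-17\right) \left(-180\right) = 3060$)
$m = 47624$ ($m = 108900 - 61276 = 47624$)
$\frac{r}{m} = \frac{3060}{47624} = 3060 \cdot \frac{1}{47624} = \frac{765}{11906}$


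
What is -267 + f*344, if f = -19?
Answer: -6803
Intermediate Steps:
-267 + f*344 = -267 - 19*344 = -267 - 6536 = -6803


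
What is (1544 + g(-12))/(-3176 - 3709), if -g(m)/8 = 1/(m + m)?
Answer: -4633/20655 ≈ -0.22430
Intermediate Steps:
g(m) = -4/m (g(m) = -8/(m + m) = -8*1/(2*m) = -4/m)
(1544 + g(-12))/(-3176 - 3709) = (1544 - 4/(-12))/(-3176 - 3709) = (1544 - 4*(-1/12))/(-6885) = (1544 + ⅓)*(-1/6885) = (4633/3)*(-1/6885) = -4633/20655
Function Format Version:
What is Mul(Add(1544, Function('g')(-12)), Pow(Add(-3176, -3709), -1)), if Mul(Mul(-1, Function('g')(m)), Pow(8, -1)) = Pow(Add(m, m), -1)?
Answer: Rational(-4633, 20655) ≈ -0.22430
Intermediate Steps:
Function('g')(m) = Mul(-4, Pow(m, -1)) (Function('g')(m) = Mul(-8, Pow(Add(m, m), -1)) = Mul(-8, Pow(Mul(2, m), -1)) = Mul(-8, Mul(Rational(1, 2), Pow(m, -1))) = Mul(-4, Pow(m, -1)))
Mul(Add(1544, Function('g')(-12)), Pow(Add(-3176, -3709), -1)) = Mul(Add(1544, Mul(-4, Pow(-12, -1))), Pow(Add(-3176, -3709), -1)) = Mul(Add(1544, Mul(-4, Rational(-1, 12))), Pow(-6885, -1)) = Mul(Add(1544, Rational(1, 3)), Rational(-1, 6885)) = Mul(Rational(4633, 3), Rational(-1, 6885)) = Rational(-4633, 20655)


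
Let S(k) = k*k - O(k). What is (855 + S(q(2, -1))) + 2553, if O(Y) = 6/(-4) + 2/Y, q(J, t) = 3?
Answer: 20507/6 ≈ 3417.8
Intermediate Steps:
O(Y) = -3/2 + 2/Y (O(Y) = 6*(-1/4) + 2/Y = -3/2 + 2/Y)
S(k) = 3/2 + k**2 - 2/k (S(k) = k*k - (-3/2 + 2/k) = k**2 + (3/2 - 2/k) = 3/2 + k**2 - 2/k)
(855 + S(q(2, -1))) + 2553 = (855 + (3/2 + 3**2 - 2/3)) + 2553 = (855 + (3/2 + 9 - 2*1/3)) + 2553 = (855 + (3/2 + 9 - 2/3)) + 2553 = (855 + 59/6) + 2553 = 5189/6 + 2553 = 20507/6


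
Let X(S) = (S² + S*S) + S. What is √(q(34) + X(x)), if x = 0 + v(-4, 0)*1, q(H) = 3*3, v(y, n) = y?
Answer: √37 ≈ 6.0828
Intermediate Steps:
q(H) = 9
x = -4 (x = 0 - 4*1 = 0 - 4 = -4)
X(S) = S + 2*S² (X(S) = (S² + S²) + S = 2*S² + S = S + 2*S²)
√(q(34) + X(x)) = √(9 - 4*(1 + 2*(-4))) = √(9 - 4*(1 - 8)) = √(9 - 4*(-7)) = √(9 + 28) = √37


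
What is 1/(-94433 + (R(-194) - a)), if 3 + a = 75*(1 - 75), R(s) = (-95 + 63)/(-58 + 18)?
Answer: -5/444396 ≈ -1.1251e-5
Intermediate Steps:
R(s) = ⅘ (R(s) = -32/(-40) = -32*(-1/40) = ⅘)
a = -5553 (a = -3 + 75*(1 - 75) = -3 + 75*(-74) = -3 - 5550 = -5553)
1/(-94433 + (R(-194) - a)) = 1/(-94433 + (⅘ - 1*(-5553))) = 1/(-94433 + (⅘ + 5553)) = 1/(-94433 + 27769/5) = 1/(-444396/5) = -5/444396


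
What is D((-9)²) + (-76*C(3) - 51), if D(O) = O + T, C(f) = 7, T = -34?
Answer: -536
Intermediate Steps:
D(O) = -34 + O (D(O) = O - 34 = -34 + O)
D((-9)²) + (-76*C(3) - 51) = (-34 + (-9)²) + (-76*7 - 51) = (-34 + 81) + (-532 - 51) = 47 - 583 = -536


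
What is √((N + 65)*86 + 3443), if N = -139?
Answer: I*√2921 ≈ 54.046*I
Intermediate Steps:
√((N + 65)*86 + 3443) = √((-139 + 65)*86 + 3443) = √(-74*86 + 3443) = √(-6364 + 3443) = √(-2921) = I*√2921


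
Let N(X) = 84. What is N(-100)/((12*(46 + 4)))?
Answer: 7/50 ≈ 0.14000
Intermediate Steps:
N(-100)/((12*(46 + 4))) = 84/((12*(46 + 4))) = 84/((12*50)) = 84/600 = 84*(1/600) = 7/50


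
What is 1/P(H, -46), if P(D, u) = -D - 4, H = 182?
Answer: -1/186 ≈ -0.0053763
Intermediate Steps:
P(D, u) = -4 - D
1/P(H, -46) = 1/(-4 - 1*182) = 1/(-4 - 182) = 1/(-186) = -1/186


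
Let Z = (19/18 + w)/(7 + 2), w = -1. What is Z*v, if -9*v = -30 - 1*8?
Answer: 19/729 ≈ 0.026063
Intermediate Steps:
v = 38/9 (v = -(-30 - 1*8)/9 = -(-30 - 8)/9 = -1/9*(-38) = 38/9 ≈ 4.2222)
Z = 1/162 (Z = (19/18 - 1)/(7 + 2) = (19*(1/18) - 1)/9 = (19/18 - 1)*(1/9) = (1/18)*(1/9) = 1/162 ≈ 0.0061728)
Z*v = (1/162)*(38/9) = 19/729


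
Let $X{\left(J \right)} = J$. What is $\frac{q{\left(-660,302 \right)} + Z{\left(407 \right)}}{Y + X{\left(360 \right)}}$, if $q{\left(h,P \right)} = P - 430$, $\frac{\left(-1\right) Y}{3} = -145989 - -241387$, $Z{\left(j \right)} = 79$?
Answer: $\frac{49}{285834} \approx 0.00017143$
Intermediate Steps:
$Y = -286194$ ($Y = - 3 \left(-145989 - -241387\right) = - 3 \left(-145989 + 241387\right) = \left(-3\right) 95398 = -286194$)
$q{\left(h,P \right)} = -430 + P$
$\frac{q{\left(-660,302 \right)} + Z{\left(407 \right)}}{Y + X{\left(360 \right)}} = \frac{\left(-430 + 302\right) + 79}{-286194 + 360} = \frac{-128 + 79}{-285834} = \left(-49\right) \left(- \frac{1}{285834}\right) = \frac{49}{285834}$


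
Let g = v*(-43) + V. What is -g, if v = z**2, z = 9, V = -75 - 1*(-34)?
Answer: 3524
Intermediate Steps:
V = -41 (V = -75 + 34 = -41)
v = 81 (v = 9**2 = 81)
g = -3524 (g = 81*(-43) - 41 = -3483 - 41 = -3524)
-g = -1*(-3524) = 3524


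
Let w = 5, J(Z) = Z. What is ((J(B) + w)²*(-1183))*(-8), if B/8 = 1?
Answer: 1599416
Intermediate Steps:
B = 8 (B = 8*1 = 8)
((J(B) + w)²*(-1183))*(-8) = ((8 + 5)²*(-1183))*(-8) = (13²*(-1183))*(-8) = (169*(-1183))*(-8) = -199927*(-8) = 1599416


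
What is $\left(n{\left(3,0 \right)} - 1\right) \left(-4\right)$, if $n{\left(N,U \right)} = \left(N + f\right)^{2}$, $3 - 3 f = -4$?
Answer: $- \frac{988}{9} \approx -109.78$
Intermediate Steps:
$f = \frac{7}{3}$ ($f = 1 - - \frac{4}{3} = 1 + \frac{4}{3} = \frac{7}{3} \approx 2.3333$)
$n{\left(N,U \right)} = \left(\frac{7}{3} + N\right)^{2}$ ($n{\left(N,U \right)} = \left(N + \frac{7}{3}\right)^{2} = \left(\frac{7}{3} + N\right)^{2}$)
$\left(n{\left(3,0 \right)} - 1\right) \left(-4\right) = \left(\frac{\left(7 + 3 \cdot 3\right)^{2}}{9} - 1\right) \left(-4\right) = \left(\frac{\left(7 + 9\right)^{2}}{9} - 1\right) \left(-4\right) = \left(\frac{16^{2}}{9} - 1\right) \left(-4\right) = \left(\frac{1}{9} \cdot 256 - 1\right) \left(-4\right) = \left(\frac{256}{9} - 1\right) \left(-4\right) = \frac{247}{9} \left(-4\right) = - \frac{988}{9}$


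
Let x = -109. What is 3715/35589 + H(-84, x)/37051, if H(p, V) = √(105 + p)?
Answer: 3715/35589 + √21/37051 ≈ 0.10451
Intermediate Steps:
3715/35589 + H(-84, x)/37051 = 3715/35589 + √(105 - 84)/37051 = 3715*(1/35589) + √21*(1/37051) = 3715/35589 + √21/37051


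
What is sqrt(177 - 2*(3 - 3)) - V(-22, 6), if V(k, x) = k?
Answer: 22 + sqrt(177) ≈ 35.304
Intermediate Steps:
sqrt(177 - 2*(3 - 3)) - V(-22, 6) = sqrt(177 - 2*(3 - 3)) - 1*(-22) = sqrt(177 - 2*0) + 22 = sqrt(177 + 0) + 22 = sqrt(177) + 22 = 22 + sqrt(177)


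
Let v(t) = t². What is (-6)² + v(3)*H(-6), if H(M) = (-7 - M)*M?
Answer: 90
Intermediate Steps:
H(M) = M*(-7 - M)
(-6)² + v(3)*H(-6) = (-6)² + 3²*(-1*(-6)*(7 - 6)) = 36 + 9*(-1*(-6)*1) = 36 + 9*6 = 36 + 54 = 90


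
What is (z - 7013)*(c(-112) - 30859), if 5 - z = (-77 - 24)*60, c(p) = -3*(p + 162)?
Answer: 29396532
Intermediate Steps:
c(p) = -486 - 3*p (c(p) = -3*(162 + p) = -486 - 3*p)
z = 6065 (z = 5 - (-77 - 24)*60 = 5 - (-101)*60 = 5 - 1*(-6060) = 5 + 6060 = 6065)
(z - 7013)*(c(-112) - 30859) = (6065 - 7013)*((-486 - 3*(-112)) - 30859) = -948*((-486 + 336) - 30859) = -948*(-150 - 30859) = -948*(-31009) = 29396532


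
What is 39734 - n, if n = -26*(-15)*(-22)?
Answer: 48314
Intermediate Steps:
n = -8580 (n = 390*(-22) = -8580)
39734 - n = 39734 - 1*(-8580) = 39734 + 8580 = 48314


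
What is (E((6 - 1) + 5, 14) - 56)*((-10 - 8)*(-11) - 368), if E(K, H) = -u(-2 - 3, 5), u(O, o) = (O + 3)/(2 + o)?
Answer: 66300/7 ≈ 9471.4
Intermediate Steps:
u(O, o) = (3 + O)/(2 + o)
E(K, H) = 2/7 (E(K, H) = -(3 + (-2 - 3))/(2 + 5) = -(3 - 5)/7 = -(-2)/7 = -1*(-2/7) = 2/7)
(E((6 - 1) + 5, 14) - 56)*((-10 - 8)*(-11) - 368) = (2/7 - 56)*((-10 - 8)*(-11) - 368) = -390*(-18*(-11) - 368)/7 = -390*(198 - 368)/7 = -390/7*(-170) = 66300/7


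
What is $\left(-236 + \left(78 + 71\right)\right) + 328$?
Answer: $241$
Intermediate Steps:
$\left(-236 + \left(78 + 71\right)\right) + 328 = \left(-236 + 149\right) + 328 = -87 + 328 = 241$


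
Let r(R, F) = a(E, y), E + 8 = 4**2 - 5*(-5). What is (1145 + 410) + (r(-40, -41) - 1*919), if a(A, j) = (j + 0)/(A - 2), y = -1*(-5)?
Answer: 19721/31 ≈ 636.16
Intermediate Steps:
E = 33 (E = -8 + (4**2 - 5*(-5)) = -8 + (16 + 25) = -8 + 41 = 33)
y = 5
a(A, j) = j/(-2 + A)
r(R, F) = 5/31 (r(R, F) = 5/(-2 + 33) = 5/31)
(1145 + 410) + (r(-40, -41) - 1*919) = (1145 + 410) + (5/31 - 1*919) = 1555 + (5/31 - 919) = 1555 - 28484/31 = 19721/31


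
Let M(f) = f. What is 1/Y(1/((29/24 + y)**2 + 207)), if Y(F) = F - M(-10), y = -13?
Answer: 199321/1993786 ≈ 0.099971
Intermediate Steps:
Y(F) = 10 + F (Y(F) = F - 1*(-10) = F + 10 = 10 + F)
1/Y(1/((29/24 + y)**2 + 207)) = 1/(10 + 1/((29/24 - 13)**2 + 207)) = 1/(10 + 1/((-283/24)**2 + 207)) = 1/(10 + 1/(80089/576 + 207)) = 1/(10 + 1/(199321/576)) = 1/(10 + 576/199321) = 1/(1993786/199321) = 199321/1993786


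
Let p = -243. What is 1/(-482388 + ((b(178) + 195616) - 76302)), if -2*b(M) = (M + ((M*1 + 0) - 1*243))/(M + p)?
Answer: -130/47199507 ≈ -2.7543e-6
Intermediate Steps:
b(M) = -(-243 + 2*M)/(2*(-243 + M)) (b(M) = -(M + ((M*1 + 0) - 1*243))/(2*(M - 243)) = -(M + ((M + 0) - 243))/(2*(-243 + M)) = -(M + (M - 243))/(2*(-243 + M)) = -(M + (-243 + M))/(2*(-243 + M)) = -(-243 + 2*M)/(2*(-243 + M)))
1/(-482388 + ((b(178) + 195616) - 76302)) = 1/(-482388 + (((243/2 - 1*178)/(-243 + 178) + 195616) - 76302)) = 1/(-482388 + (((243/2 - 178)/(-65) + 195616) - 76302)) = 1/(-482388 + ((-1/65*(-113/2) + 195616) - 76302)) = 1/(-482388 + ((113/130 + 195616) - 76302)) = 1/(-482388 + (25430193/130 - 76302)) = 1/(-482388 + 15510933/130) = 1/(-47199507/130) = -130/47199507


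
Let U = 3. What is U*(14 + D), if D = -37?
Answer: -69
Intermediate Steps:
U*(14 + D) = 3*(14 - 37) = 3*(-23) = -69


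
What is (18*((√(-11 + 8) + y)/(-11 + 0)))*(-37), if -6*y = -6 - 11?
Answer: 1887/11 + 666*I*√3/11 ≈ 171.55 + 104.87*I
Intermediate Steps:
y = 17/6 (y = -(-6 - 11)/6 = -⅙*(-17) = 17/6 ≈ 2.8333)
(18*((√(-11 + 8) + y)/(-11 + 0)))*(-37) = (18*((√(-11 + 8) + 17/6)/(-11 + 0)))*(-37) = (18*((√(-3) + 17/6)/(-11)))*(-37) = (18*((I*√3 + 17/6)*(-1/11)))*(-37) = (18*((17/6 + I*√3)*(-1/11)))*(-37) = (18*(-17/66 - I*√3/11))*(-37) = (-51/11 - 18*I*√3/11)*(-37) = 1887/11 + 666*I*√3/11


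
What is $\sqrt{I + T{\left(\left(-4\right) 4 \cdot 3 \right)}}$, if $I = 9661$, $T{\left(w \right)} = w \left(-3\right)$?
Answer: $\sqrt{9805} \approx 99.02$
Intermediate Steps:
$T{\left(w \right)} = - 3 w$
$\sqrt{I + T{\left(\left(-4\right) 4 \cdot 3 \right)}} = \sqrt{9661 - 3 \left(-4\right) 4 \cdot 3} = \sqrt{9661 - 3 \left(\left(-16\right) 3\right)} = \sqrt{9661 - -144} = \sqrt{9661 + 144} = \sqrt{9805}$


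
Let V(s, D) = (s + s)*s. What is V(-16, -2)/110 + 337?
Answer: 18791/55 ≈ 341.65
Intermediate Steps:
V(s, D) = 2*s² (V(s, D) = (2*s)*s = 2*s²)
V(-16, -2)/110 + 337 = (2*(-16)²)/110 + 337 = (2*256)*(1/110) + 337 = 512*(1/110) + 337 = 256/55 + 337 = 18791/55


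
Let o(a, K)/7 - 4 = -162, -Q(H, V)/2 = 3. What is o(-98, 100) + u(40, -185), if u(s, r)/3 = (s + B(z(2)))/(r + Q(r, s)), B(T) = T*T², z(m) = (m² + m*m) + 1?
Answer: -213553/191 ≈ -1118.1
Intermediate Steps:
Q(H, V) = -6 (Q(H, V) = -2*3 = -6)
o(a, K) = -1106 (o(a, K) = 28 + 7*(-162) = 28 - 1134 = -1106)
z(m) = 1 + 2*m² (z(m) = (m² + m²) + 1 = 2*m² + 1 = 1 + 2*m²)
B(T) = T³
u(s, r) = 3*(729 + s)/(-6 + r) (u(s, r) = 3*((s + (1 + 2*2²)³)/(r - 6)) = 3*((s + (1 + 2*4)³)/(-6 + r)) = 3*((s + (1 + 8)³)/(-6 + r)) = 3*((s + 9³)/(-6 + r)) = 3*((s + 729)/(-6 + r)) = 3*((729 + s)/(-6 + r)) = 3*(729 + s)/(-6 + r))
o(-98, 100) + u(40, -185) = -1106 + 3*(729 + 40)/(-6 - 185) = -1106 + 3*769/(-191) = -1106 + 3*(-1/191)*769 = -1106 - 2307/191 = -213553/191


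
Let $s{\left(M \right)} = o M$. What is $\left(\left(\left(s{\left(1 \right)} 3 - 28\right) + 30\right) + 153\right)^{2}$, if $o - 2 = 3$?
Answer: $28900$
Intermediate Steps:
$o = 5$ ($o = 2 + 3 = 5$)
$s{\left(M \right)} = 5 M$
$\left(\left(\left(s{\left(1 \right)} 3 - 28\right) + 30\right) + 153\right)^{2} = \left(\left(\left(5 \cdot 1 \cdot 3 - 28\right) + 30\right) + 153\right)^{2} = \left(\left(\left(5 \cdot 3 - 28\right) + 30\right) + 153\right)^{2} = \left(\left(\left(15 - 28\right) + 30\right) + 153\right)^{2} = \left(\left(-13 + 30\right) + 153\right)^{2} = \left(17 + 153\right)^{2} = 170^{2} = 28900$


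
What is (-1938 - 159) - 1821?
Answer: -3918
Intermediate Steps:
(-1938 - 159) - 1821 = -2097 - 1821 = -3918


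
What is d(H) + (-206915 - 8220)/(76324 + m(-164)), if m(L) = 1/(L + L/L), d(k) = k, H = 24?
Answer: 263512459/12440811 ≈ 21.181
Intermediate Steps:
m(L) = 1/(1 + L) (m(L) = 1/(L + 1) = 1/(1 + L))
d(H) + (-206915 - 8220)/(76324 + m(-164)) = 24 + (-206915 - 8220)/(76324 + 1/(1 - 164)) = 24 - 215135/(76324 + 1/(-163)) = 24 - 215135/(76324 - 1/163) = 24 - 215135/12440811/163 = 24 - 215135*163/12440811 = 24 - 35067005/12440811 = 263512459/12440811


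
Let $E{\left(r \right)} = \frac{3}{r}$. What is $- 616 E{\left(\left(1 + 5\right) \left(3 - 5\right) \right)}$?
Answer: $154$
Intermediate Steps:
$- 616 E{\left(\left(1 + 5\right) \left(3 - 5\right) \right)} = - 616 \frac{3}{\left(1 + 5\right) \left(3 - 5\right)} = - 616 \frac{3}{6 \left(-2\right)} = - 616 \frac{3}{-12} = - 616 \cdot 3 \left(- \frac{1}{12}\right) = \left(-616\right) \left(- \frac{1}{4}\right) = 154$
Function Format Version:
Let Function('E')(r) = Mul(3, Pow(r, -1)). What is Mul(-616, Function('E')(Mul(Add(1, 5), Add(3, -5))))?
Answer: 154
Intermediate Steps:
Mul(-616, Function('E')(Mul(Add(1, 5), Add(3, -5)))) = Mul(-616, Mul(3, Pow(Mul(Add(1, 5), Add(3, -5)), -1))) = Mul(-616, Mul(3, Pow(Mul(6, -2), -1))) = Mul(-616, Mul(3, Pow(-12, -1))) = Mul(-616, Mul(3, Rational(-1, 12))) = Mul(-616, Rational(-1, 4)) = 154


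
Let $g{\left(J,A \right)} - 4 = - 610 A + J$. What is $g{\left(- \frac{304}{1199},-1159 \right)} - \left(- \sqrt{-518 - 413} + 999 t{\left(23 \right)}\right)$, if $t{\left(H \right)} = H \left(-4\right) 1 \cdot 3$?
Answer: $\frac{1178278578}{1199} + 7 i \sqrt{19} \approx 9.8272 \cdot 10^{5} + 30.512 i$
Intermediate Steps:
$t{\left(H \right)} = - 12 H$ ($t{\left(H \right)} = - 4 H 3 = - 12 H$)
$g{\left(J,A \right)} = 4 + J - 610 A$ ($g{\left(J,A \right)} = 4 - \left(- J + 610 A\right) = 4 + J - 610 A$)
$g{\left(- \frac{304}{1199},-1159 \right)} - \left(- \sqrt{-518 - 413} + 999 t{\left(23 \right)}\right) = \left(4 - \frac{304}{1199} - -706990\right) - \left(- \sqrt{-518 - 413} + 999 \left(-12\right) 23\right) = \left(4 - \frac{304}{1199} + 706990\right) + \left(\sqrt{-931} - -275724\right) = \left(4 - \frac{304}{1199} + 706990\right) + \left(7 i \sqrt{19} + 275724\right) = \frac{847685502}{1199} + \left(275724 + 7 i \sqrt{19}\right) = \frac{1178278578}{1199} + 7 i \sqrt{19}$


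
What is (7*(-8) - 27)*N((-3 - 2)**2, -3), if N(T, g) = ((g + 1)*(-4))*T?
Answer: -16600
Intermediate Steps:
N(T, g) = T*(-4 - 4*g) (N(T, g) = ((1 + g)*(-4))*T = (-4 - 4*g)*T = T*(-4 - 4*g))
(7*(-8) - 27)*N((-3 - 2)**2, -3) = (7*(-8) - 27)*(-4*(-3 - 2)**2*(1 - 3)) = (-56 - 27)*(-4*(-5)**2*(-2)) = -(-332)*25*(-2) = -83*200 = -16600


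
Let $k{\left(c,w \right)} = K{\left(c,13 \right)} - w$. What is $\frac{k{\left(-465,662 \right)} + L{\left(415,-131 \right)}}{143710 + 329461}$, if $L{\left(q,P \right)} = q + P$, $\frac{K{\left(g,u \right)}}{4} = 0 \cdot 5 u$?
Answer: $- \frac{378}{473171} \approx -0.00079887$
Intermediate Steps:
$K{\left(g,u \right)} = 0$ ($K{\left(g,u \right)} = 4 \cdot 0 \cdot 5 u = 4 \cdot 0 u = 4 \cdot 0 = 0$)
$k{\left(c,w \right)} = - w$ ($k{\left(c,w \right)} = 0 - w = - w$)
$L{\left(q,P \right)} = P + q$
$\frac{k{\left(-465,662 \right)} + L{\left(415,-131 \right)}}{143710 + 329461} = \frac{\left(-1\right) 662 + \left(-131 + 415\right)}{143710 + 329461} = \frac{-662 + 284}{473171} = \left(-378\right) \frac{1}{473171} = - \frac{378}{473171}$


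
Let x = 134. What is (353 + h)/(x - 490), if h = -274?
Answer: -79/356 ≈ -0.22191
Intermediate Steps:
(353 + h)/(x - 490) = (353 - 274)/(134 - 490) = 79/(-356) = 79*(-1/356) = -79/356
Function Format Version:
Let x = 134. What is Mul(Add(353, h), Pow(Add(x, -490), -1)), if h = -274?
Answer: Rational(-79, 356) ≈ -0.22191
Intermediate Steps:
Mul(Add(353, h), Pow(Add(x, -490), -1)) = Mul(Add(353, -274), Pow(Add(134, -490), -1)) = Mul(79, Pow(-356, -1)) = Mul(79, Rational(-1, 356)) = Rational(-79, 356)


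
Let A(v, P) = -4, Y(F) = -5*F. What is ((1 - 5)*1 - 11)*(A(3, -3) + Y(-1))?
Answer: -15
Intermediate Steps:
((1 - 5)*1 - 11)*(A(3, -3) + Y(-1)) = ((1 - 5)*1 - 11)*(-4 - 5*(-1)) = (-4*1 - 11)*(-4 + 5) = (-4 - 11)*1 = -15*1 = -15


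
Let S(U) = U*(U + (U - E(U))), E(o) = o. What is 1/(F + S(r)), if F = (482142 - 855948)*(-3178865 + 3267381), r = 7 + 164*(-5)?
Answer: -1/33087150927 ≈ -3.0223e-11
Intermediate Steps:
r = -813 (r = 7 - 820 = -813)
S(U) = U² (S(U) = U*(U + (U - U)) = U*(U + 0) = U*U = U²)
F = -33087811896 (F = -373806*88516 = -33087811896)
1/(F + S(r)) = 1/(-33087811896 + (-813)²) = 1/(-33087811896 + 660969) = 1/(-33087150927) = -1/33087150927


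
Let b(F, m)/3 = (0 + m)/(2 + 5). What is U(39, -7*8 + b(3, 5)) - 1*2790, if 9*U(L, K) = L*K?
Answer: -63491/21 ≈ -3023.4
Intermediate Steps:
b(F, m) = 3*m/7 (b(F, m) = 3*((0 + m)/(2 + 5)) = 3*(m/7) = 3*m/7)
U(L, K) = K*L/9 (U(L, K) = (L*K)/9 = (K*L)/9 = K*L/9)
U(39, -7*8 + b(3, 5)) - 1*2790 = (1/9)*(-7*8 + (3/7)*5)*39 - 1*2790 = (1/9)*(-56 + 15/7)*39 - 2790 = (1/9)*(-377/7)*39 - 2790 = -4901/21 - 2790 = -63491/21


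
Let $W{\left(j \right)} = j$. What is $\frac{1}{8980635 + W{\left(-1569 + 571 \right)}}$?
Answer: $\frac{1}{8979637} \approx 1.1136 \cdot 10^{-7}$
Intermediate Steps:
$\frac{1}{8980635 + W{\left(-1569 + 571 \right)}} = \frac{1}{8980635 + \left(-1569 + 571\right)} = \frac{1}{8980635 - 998} = \frac{1}{8979637}$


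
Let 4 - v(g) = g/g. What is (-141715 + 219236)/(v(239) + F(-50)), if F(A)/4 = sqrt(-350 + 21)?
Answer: 232563/5273 - 310084*I*sqrt(329)/5273 ≈ 44.104 - 1066.6*I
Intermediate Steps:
v(g) = 3 (v(g) = 4 - g/g = 4 - 1*1 = 4 - 1 = 3)
F(A) = 4*I*sqrt(329) (F(A) = 4*sqrt(-350 + 21) = 4*sqrt(-329) = 4*(I*sqrt(329)) = 4*I*sqrt(329))
(-141715 + 219236)/(v(239) + F(-50)) = (-141715 + 219236)/(3 + 4*I*sqrt(329)) = 77521/(3 + 4*I*sqrt(329))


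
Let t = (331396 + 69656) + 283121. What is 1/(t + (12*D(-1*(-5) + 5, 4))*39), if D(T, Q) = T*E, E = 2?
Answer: 1/693533 ≈ 1.4419e-6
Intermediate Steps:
D(T, Q) = 2*T (D(T, Q) = T*2 = 2*T)
t = 684173 (t = 401052 + 283121 = 684173)
1/(t + (12*D(-1*(-5) + 5, 4))*39) = 1/(684173 + (12*(2*(-1*(-5) + 5)))*39) = 1/(684173 + (12*(2*(5 + 5)))*39) = 1/(684173 + (12*(2*10))*39) = 1/(684173 + (12*20)*39) = 1/(684173 + 240*39) = 1/(684173 + 9360) = 1/693533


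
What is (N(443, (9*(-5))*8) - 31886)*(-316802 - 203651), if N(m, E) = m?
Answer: 16364603679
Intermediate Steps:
(N(443, (9*(-5))*8) - 31886)*(-316802 - 203651) = (443 - 31886)*(-316802 - 203651) = -31443*(-520453) = 16364603679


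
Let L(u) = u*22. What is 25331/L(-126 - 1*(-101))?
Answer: -25331/550 ≈ -46.056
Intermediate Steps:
L(u) = 22*u
25331/L(-126 - 1*(-101)) = 25331/((22*(-126 - 1*(-101)))) = 25331/((22*(-126 + 101))) = 25331/((22*(-25))) = 25331/(-550) = 25331*(-1/550) = -25331/550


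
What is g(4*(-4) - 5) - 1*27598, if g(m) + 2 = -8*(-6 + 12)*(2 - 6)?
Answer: -27408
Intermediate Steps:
g(m) = 190 (g(m) = -2 - 8*(-6 + 12)*(2 - 6) = -2 - 48*(-4) = -2 - 8*(-24) = -2 + 192 = 190)
g(4*(-4) - 5) - 1*27598 = 190 - 1*27598 = 190 - 27598 = -27408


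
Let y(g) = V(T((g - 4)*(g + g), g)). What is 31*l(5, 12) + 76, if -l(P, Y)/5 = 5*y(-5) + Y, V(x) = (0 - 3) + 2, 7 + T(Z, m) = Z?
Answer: -1009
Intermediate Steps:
T(Z, m) = -7 + Z
V(x) = -1 (V(x) = -3 + 2 = -1)
y(g) = -1
l(P, Y) = 25 - 5*Y (l(P, Y) = -5*(5*(-1) + Y) = -5*(-5 + Y) = 25 - 5*Y)
31*l(5, 12) + 76 = 31*(25 - 5*12) + 76 = 31*(25 - 60) + 76 = 31*(-35) + 76 = -1085 + 76 = -1009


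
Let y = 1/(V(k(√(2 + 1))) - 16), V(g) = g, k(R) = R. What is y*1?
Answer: -16/253 - √3/253 ≈ -0.070087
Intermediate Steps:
y = 1/(-16 + √3) (y = 1/(√(2 + 1) - 16) = 1/(√3 - 16) = 1/(-16 + √3) ≈ -0.070087)
y*1 = (-16/253 - √3/253)*1 = -16/253 - √3/253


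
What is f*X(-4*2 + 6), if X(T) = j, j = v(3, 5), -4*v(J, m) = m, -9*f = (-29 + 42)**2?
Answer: 845/36 ≈ 23.472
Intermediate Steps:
f = -169/9 (f = -(-29 + 42)**2/9 = -1/9*13**2 = -1/9*169 = -169/9 ≈ -18.778)
v(J, m) = -m/4
j = -5/4 (j = -1/4*5 = -5/4 ≈ -1.2500)
X(T) = -5/4
f*X(-4*2 + 6) = -169/9*(-5/4) = 845/36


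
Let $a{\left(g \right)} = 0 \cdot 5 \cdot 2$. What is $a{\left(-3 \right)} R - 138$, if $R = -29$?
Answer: $-138$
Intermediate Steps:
$a{\left(g \right)} = 0$ ($a{\left(g \right)} = 0 \cdot 2 = 0$)
$a{\left(-3 \right)} R - 138 = 0 \left(-29\right) - 138 = 0 - 138 = -138$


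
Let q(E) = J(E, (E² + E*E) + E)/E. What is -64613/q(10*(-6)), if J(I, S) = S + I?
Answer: 64613/118 ≈ 547.57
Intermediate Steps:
J(I, S) = I + S
q(E) = (2*E + 2*E²)/E (q(E) = (E + ((E² + E*E) + E))/E = (E + ((E² + E²) + E))/E = (E + (2*E² + E))/E = (E + (E + 2*E²))/E = (2*E + 2*E²)/E)
-64613/q(10*(-6)) = -64613/(2 + 2*(10*(-6))) = -64613/(2 + 2*(-60)) = -64613/(2 - 120) = -64613/(-118) = -64613*(-1/118) = 64613/118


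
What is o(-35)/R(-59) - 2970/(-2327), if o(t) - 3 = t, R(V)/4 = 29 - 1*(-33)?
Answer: 82762/72137 ≈ 1.1473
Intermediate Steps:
R(V) = 248 (R(V) = 4*(29 - 1*(-33)) = 4*(29 + 33) = 4*62 = 248)
o(t) = 3 + t
o(-35)/R(-59) - 2970/(-2327) = (3 - 35)/248 - 2970/(-2327) = -32*1/248 - 2970*(-1/2327) = -4/31 + 2970/2327 = 82762/72137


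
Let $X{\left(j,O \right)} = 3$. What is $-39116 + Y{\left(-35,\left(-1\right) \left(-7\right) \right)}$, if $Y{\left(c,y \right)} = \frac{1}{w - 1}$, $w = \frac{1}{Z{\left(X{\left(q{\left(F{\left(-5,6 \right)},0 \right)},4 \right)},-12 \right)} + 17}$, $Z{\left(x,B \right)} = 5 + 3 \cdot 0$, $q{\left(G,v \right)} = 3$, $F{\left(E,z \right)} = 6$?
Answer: $- \frac{821458}{21} \approx -39117.0$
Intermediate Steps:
$Z{\left(x,B \right)} = 5$ ($Z{\left(x,B \right)} = 5 + 0 = 5$)
$w = \frac{1}{22}$ ($w = \frac{1}{5 + 17} = \frac{1}{22} \approx 0.045455$)
$Y{\left(c,y \right)} = - \frac{22}{21}$ ($Y{\left(c,y \right)} = \frac{1}{\frac{1}{22} - 1} = \frac{1}{- \frac{21}{22}} = - \frac{22}{21}$)
$-39116 + Y{\left(-35,\left(-1\right) \left(-7\right) \right)} = -39116 - \frac{22}{21} = - \frac{821458}{21}$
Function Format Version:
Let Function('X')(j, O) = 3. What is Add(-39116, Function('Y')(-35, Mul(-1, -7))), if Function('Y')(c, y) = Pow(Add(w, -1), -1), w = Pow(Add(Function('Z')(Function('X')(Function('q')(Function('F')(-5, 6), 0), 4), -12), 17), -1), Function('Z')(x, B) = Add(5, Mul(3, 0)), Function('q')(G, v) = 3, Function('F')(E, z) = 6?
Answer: Rational(-821458, 21) ≈ -39117.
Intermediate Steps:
Function('Z')(x, B) = 5 (Function('Z')(x, B) = Add(5, 0) = 5)
w = Rational(1, 22) (w = Pow(Add(5, 17), -1) = Pow(22, -1) = Rational(1, 22) ≈ 0.045455)
Function('Y')(c, y) = Rational(-22, 21) (Function('Y')(c, y) = Pow(Add(Rational(1, 22), -1), -1) = Pow(Rational(-21, 22), -1) = Rational(-22, 21))
Add(-39116, Function('Y')(-35, Mul(-1, -7))) = Add(-39116, Rational(-22, 21)) = Rational(-821458, 21)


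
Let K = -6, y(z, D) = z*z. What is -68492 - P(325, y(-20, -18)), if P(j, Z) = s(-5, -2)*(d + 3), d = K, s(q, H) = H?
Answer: -68498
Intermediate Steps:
y(z, D) = z²
d = -6
P(j, Z) = 6 (P(j, Z) = -2*(-6 + 3) = -2*(-3) = 6)
-68492 - P(325, y(-20, -18)) = -68492 - 1*6 = -68492 - 6 = -68498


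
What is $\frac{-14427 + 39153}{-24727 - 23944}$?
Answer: $- \frac{24726}{48671} \approx -0.50802$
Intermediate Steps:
$\frac{-14427 + 39153}{-24727 - 23944} = \frac{24726}{-48671} = 24726 \left(- \frac{1}{48671}\right) = - \frac{24726}{48671}$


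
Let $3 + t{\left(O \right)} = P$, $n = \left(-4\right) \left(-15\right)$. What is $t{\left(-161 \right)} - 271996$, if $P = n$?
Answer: $-271939$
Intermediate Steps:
$n = 60$
$P = 60$
$t{\left(O \right)} = 57$ ($t{\left(O \right)} = -3 + 60 = 57$)
$t{\left(-161 \right)} - 271996 = 57 - 271996 = -271939$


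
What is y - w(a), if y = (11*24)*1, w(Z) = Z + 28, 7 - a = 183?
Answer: 412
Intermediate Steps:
a = -176 (a = 7 - 1*183 = 7 - 183 = -176)
w(Z) = 28 + Z
y = 264 (y = 264*1 = 264)
y - w(a) = 264 - (28 - 176) = 264 - 1*(-148) = 264 + 148 = 412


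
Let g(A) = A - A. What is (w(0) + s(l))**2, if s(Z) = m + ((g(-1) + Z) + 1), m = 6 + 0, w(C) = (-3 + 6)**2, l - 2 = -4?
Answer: 196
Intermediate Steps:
l = -2 (l = 2 - 4 = -2)
g(A) = 0
w(C) = 9 (w(C) = 3**2 = 9)
m = 6
s(Z) = 7 + Z (s(Z) = 6 + ((0 + Z) + 1) = 6 + (Z + 1) = 6 + (1 + Z) = 7 + Z)
(w(0) + s(l))**2 = (9 + (7 - 2))**2 = (9 + 5)**2 = 14**2 = 196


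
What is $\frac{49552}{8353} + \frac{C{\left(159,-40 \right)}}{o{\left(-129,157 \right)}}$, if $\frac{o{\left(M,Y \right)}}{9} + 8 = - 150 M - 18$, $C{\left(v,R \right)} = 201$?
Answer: $\frac{2873188195}{484240116} \approx 5.9334$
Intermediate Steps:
$o{\left(M,Y \right)} = -234 - 1350 M$ ($o{\left(M,Y \right)} = -72 + 9 \left(- 150 M - 18\right) = -72 + 9 \left(-18 - 150 M\right) = -72 - \left(162 + 1350 M\right) = -234 - 1350 M$)
$\frac{49552}{8353} + \frac{C{\left(159,-40 \right)}}{o{\left(-129,157 \right)}} = \frac{49552}{8353} + \frac{201}{-234 - -174150} = 49552 \cdot \frac{1}{8353} + \frac{201}{-234 + 174150} = \frac{49552}{8353} + \frac{201}{173916} = \frac{49552}{8353} + 201 \cdot \frac{1}{173916} = \frac{49552}{8353} + \frac{67}{57972} = \frac{2873188195}{484240116}$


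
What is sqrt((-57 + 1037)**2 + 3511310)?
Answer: sqrt(4471710) ≈ 2114.6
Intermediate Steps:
sqrt((-57 + 1037)**2 + 3511310) = sqrt(980**2 + 3511310) = sqrt(960400 + 3511310) = sqrt(4471710)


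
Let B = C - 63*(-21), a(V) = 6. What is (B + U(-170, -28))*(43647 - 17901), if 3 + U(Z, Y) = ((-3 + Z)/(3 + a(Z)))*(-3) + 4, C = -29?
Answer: 34825756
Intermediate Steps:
B = 1294 (B = -29 - 63*(-21) = -29 + 1323 = 1294)
U(Z, Y) = 2 - Z/3 (U(Z, Y) = -3 + (((-3 + Z)/(3 + 6))*(-3) + 4) = -3 + (((-3 + Z)/9)*(-3) + 4) = -3 + (((-3 + Z)*(⅑))*(-3) + 4) = -3 + ((-⅓ + Z/9)*(-3) + 4) = -3 + ((1 - Z/3) + 4) = -3 + (5 - Z/3) = 2 - Z/3)
(B + U(-170, -28))*(43647 - 17901) = (1294 + (2 - ⅓*(-170)))*(43647 - 17901) = (1294 + (2 + 170/3))*25746 = (1294 + 176/3)*25746 = (4058/3)*25746 = 34825756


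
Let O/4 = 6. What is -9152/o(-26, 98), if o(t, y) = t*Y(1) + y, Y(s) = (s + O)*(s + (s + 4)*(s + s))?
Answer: 2288/1763 ≈ 1.2978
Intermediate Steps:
O = 24 (O = 4*6 = 24)
Y(s) = (24 + s)*(s + 2*s*(4 + s)) (Y(s) = (s + 24)*(s + (s + 4)*(s + s)) = (24 + s)*(s + (4 + s)*(2*s)) = (24 + s)*(s + 2*s*(4 + s)))
o(t, y) = y + 275*t (o(t, y) = t*(1*(216 + 2*1**2 + 57*1)) + y = t*(1*(216 + 2*1 + 57)) + y = t*(1*(216 + 2 + 57)) + y = t*(1*275) + y = t*275 + y = 275*t + y = y + 275*t)
-9152/o(-26, 98) = -9152/(98 + 275*(-26)) = -9152/(98 - 7150) = -9152/(-7052) = -9152*(-1/7052) = 2288/1763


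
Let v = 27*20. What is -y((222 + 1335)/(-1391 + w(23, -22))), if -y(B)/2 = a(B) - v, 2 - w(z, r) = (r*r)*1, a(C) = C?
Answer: -2025954/1873 ≈ -1081.7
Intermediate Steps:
v = 540
w(z, r) = 2 - r² (w(z, r) = 2 - r*r = 2 - r²)
y(B) = 1080 - 2*B (y(B) = -2*(B - 1*540) = -2*(B - 540) = -2*(-540 + B) = 1080 - 2*B)
-y((222 + 1335)/(-1391 + w(23, -22))) = -(1080 - 2*(222 + 1335)/(-1391 + (2 - 1*(-22)²))) = -(1080 - 3114/(-1391 + (2 - 1*484))) = -(1080 - 3114/(-1391 + (2 - 484))) = -(1080 - 3114/(-1391 - 482)) = -(1080 - 3114/(-1873)) = -(1080 - 3114*(-1)/1873) = -(1080 - 2*(-1557/1873)) = -(1080 + 3114/1873) = -1*2025954/1873 = -2025954/1873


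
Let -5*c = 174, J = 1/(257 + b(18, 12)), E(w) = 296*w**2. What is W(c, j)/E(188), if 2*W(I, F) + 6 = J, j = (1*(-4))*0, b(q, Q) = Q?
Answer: -1613/5628461312 ≈ -2.8658e-7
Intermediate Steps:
j = 0 (j = -4*0 = 0)
J = 1/269 (J = 1/(257 + 12) = 1/269 ≈ 0.0037175)
c = -174/5 (c = -1/5*174 = -174/5 ≈ -34.800)
W(I, F) = -1613/538 (W(I, F) = -3 + (1/2)*(1/269) = -3 + 1/538 = -1613/538)
W(c, j)/E(188) = -1613/(538*(296*188**2)) = -1613/(538*(296*35344)) = -1613/538/10461824 = -1613/538*1/10461824 = -1613/5628461312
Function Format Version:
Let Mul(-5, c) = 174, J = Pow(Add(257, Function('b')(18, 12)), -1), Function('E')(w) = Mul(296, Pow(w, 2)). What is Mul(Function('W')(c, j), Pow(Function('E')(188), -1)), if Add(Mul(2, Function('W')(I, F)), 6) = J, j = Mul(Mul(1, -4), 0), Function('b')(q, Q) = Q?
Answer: Rational(-1613, 5628461312) ≈ -2.8658e-7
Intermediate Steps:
j = 0 (j = Mul(-4, 0) = 0)
J = Rational(1, 269) (J = Pow(Add(257, 12), -1) = Pow(269, -1) = Rational(1, 269) ≈ 0.0037175)
c = Rational(-174, 5) (c = Mul(Rational(-1, 5), 174) = Rational(-174, 5) ≈ -34.800)
Function('W')(I, F) = Rational(-1613, 538) (Function('W')(I, F) = Add(-3, Mul(Rational(1, 2), Rational(1, 269))) = Add(-3, Rational(1, 538)) = Rational(-1613, 538))
Mul(Function('W')(c, j), Pow(Function('E')(188), -1)) = Mul(Rational(-1613, 538), Pow(Mul(296, Pow(188, 2)), -1)) = Mul(Rational(-1613, 538), Pow(Mul(296, 35344), -1)) = Mul(Rational(-1613, 538), Pow(10461824, -1)) = Mul(Rational(-1613, 538), Rational(1, 10461824)) = Rational(-1613, 5628461312)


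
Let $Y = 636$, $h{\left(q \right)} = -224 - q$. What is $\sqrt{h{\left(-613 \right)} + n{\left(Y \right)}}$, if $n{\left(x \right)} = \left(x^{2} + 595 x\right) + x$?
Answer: $\sqrt{783941} \approx 885.4$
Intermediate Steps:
$n{\left(x \right)} = x^{2} + 596 x$
$\sqrt{h{\left(-613 \right)} + n{\left(Y \right)}} = \sqrt{\left(-224 - -613\right) + 636 \left(596 + 636\right)} = \sqrt{\left(-224 + 613\right) + 636 \cdot 1232} = \sqrt{389 + 783552} = \sqrt{783941}$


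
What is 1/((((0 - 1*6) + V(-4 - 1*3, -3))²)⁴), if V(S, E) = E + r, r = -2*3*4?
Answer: 1/1406408618241 ≈ 7.1103e-13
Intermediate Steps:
r = -24 (r = -6*4 = -24)
V(S, E) = -24 + E (V(S, E) = E - 24 = -24 + E)
1/((((0 - 1*6) + V(-4 - 1*3, -3))²)⁴) = 1/((((0 - 1*6) + (-24 - 3))²)⁴) = 1/((((0 - 6) - 27)²)⁴) = 1/(((-6 - 27)²)⁴) = 1/(((-33)²)⁴) = 1/(1089⁴) = 1/1406408618241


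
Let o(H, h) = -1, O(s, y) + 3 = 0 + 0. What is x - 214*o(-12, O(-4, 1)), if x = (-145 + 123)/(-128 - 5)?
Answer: 28484/133 ≈ 214.17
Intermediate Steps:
O(s, y) = -3 (O(s, y) = -3 + (0 + 0) = -3 + 0 = -3)
x = 22/133 (x = -22/(-133) = -22*(-1/133) = 22/133 ≈ 0.16541)
x - 214*o(-12, O(-4, 1)) = 22/133 - 214*(-1) = 22/133 + 214 = 28484/133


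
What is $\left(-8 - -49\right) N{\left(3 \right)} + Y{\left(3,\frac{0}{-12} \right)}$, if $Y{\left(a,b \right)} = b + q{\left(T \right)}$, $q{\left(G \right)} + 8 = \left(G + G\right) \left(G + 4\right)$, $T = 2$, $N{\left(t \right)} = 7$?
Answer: $303$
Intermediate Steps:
$q{\left(G \right)} = -8 + 2 G \left(4 + G\right)$ ($q{\left(G \right)} = -8 + \left(G + G\right) \left(G + 4\right) = -8 + 2 G \left(4 + G\right)$)
$Y{\left(a,b \right)} = 16 + b$ ($Y{\left(a,b \right)} = b + \left(-8 + 2 \cdot 2^{2} + 8 \cdot 2\right) = b + \left(-8 + 2 \cdot 4 + 16\right) = b + \left(-8 + 8 + 16\right) = b + 16 = 16 + b$)
$\left(-8 - -49\right) N{\left(3 \right)} + Y{\left(3,\frac{0}{-12} \right)} = \left(-8 - -49\right) 7 + \left(16 + \frac{0}{-12}\right) = \left(-8 + 49\right) 7 + \left(16 + 0 \left(- \frac{1}{12}\right)\right) = 41 \cdot 7 + \left(16 + 0\right) = 287 + 16 = 303$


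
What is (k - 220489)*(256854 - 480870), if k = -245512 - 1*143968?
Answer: 136642815504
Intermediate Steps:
k = -389480 (k = -245512 - 143968 = -389480)
(k - 220489)*(256854 - 480870) = (-389480 - 220489)*(256854 - 480870) = -609969*(-224016) = 136642815504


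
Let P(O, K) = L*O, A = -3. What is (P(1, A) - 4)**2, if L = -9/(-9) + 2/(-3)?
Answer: 121/9 ≈ 13.444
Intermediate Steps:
L = 1/3 (L = -9*(-1/9) + 2*(-1/3) = 1 - 2/3 = 1/3 ≈ 0.33333)
P(O, K) = O/3
(P(1, A) - 4)**2 = ((1/3)*1 - 4)**2 = (1/3 - 4)**2 = (-11/3)**2 = 121/9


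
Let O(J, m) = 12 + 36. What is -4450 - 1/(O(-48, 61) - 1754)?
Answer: -7591699/1706 ≈ -4450.0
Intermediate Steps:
O(J, m) = 48
-4450 - 1/(O(-48, 61) - 1754) = -4450 - 1/(48 - 1754) = -4450 - 1/(-1706) = -4450 - 1*(-1/1706) = -4450 + 1/1706 = -7591699/1706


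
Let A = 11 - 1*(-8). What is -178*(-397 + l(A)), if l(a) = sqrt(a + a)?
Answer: 70666 - 178*sqrt(38) ≈ 69569.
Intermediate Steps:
A = 19 (A = 11 + 8 = 19)
l(a) = sqrt(2)*sqrt(a) (l(a) = sqrt(2*a) = sqrt(2)*sqrt(a))
-178*(-397 + l(A)) = -178*(-397 + sqrt(2)*sqrt(19)) = -178*(-397 + sqrt(38)) = 70666 - 178*sqrt(38)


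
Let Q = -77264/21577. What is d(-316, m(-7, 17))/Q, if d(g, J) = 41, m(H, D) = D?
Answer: -884657/77264 ≈ -11.450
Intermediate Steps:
Q = -77264/21577 (Q = -77264*1/21577 = -77264/21577 ≈ -3.5808)
d(-316, m(-7, 17))/Q = 41/(-77264/21577) = 41*(-21577/77264) = -884657/77264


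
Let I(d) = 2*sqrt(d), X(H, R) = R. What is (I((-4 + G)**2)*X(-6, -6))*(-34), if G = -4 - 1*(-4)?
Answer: 1632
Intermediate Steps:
G = 0 (G = -4 + 4 = 0)
(I((-4 + G)**2)*X(-6, -6))*(-34) = ((2*sqrt((-4 + 0)**2))*(-6))*(-34) = ((2*sqrt((-4)**2))*(-6))*(-34) = ((2*sqrt(16))*(-6))*(-34) = ((2*4)*(-6))*(-34) = (8*(-6))*(-34) = -48*(-34) = 1632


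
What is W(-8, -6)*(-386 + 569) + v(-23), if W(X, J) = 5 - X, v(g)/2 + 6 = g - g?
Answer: 2367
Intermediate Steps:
v(g) = -12 (v(g) = -12 + 2*(g - g) = -12 + 2*0 = -12 + 0 = -12)
W(-8, -6)*(-386 + 569) + v(-23) = (5 - 1*(-8))*(-386 + 569) - 12 = (5 + 8)*183 - 12 = 13*183 - 12 = 2379 - 12 = 2367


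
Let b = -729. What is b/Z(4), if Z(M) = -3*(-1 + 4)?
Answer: 81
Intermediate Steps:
Z(M) = -9 (Z(M) = -3*3 = -9)
b/Z(4) = -729/(-9) = -729*(-⅑) = 81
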